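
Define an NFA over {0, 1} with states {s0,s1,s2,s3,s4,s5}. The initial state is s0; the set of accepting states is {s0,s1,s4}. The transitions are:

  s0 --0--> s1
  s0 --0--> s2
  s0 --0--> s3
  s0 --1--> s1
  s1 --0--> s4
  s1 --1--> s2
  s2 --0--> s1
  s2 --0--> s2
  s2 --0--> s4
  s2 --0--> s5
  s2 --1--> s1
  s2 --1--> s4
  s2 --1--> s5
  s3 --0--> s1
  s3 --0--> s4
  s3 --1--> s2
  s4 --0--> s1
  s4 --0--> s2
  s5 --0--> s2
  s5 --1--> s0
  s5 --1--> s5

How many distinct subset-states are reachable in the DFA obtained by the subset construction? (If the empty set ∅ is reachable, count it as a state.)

Start state of the DFA: {s0}.
{s0} --0--> {s1,s2,s3}  [new]
{s0} --1--> {s1}  [new]
{s1,s2,s3} --0--> {s1,s2,s4,s5}  [new]
{s1,s2,s3} --1--> {s1,s2,s4,s5}  [seen]
{s1} --0--> {s4}  [new]
{s1} --1--> {s2}  [new]
{s1,s2,s4,s5} --0--> {s1,s2,s4,s5}  [seen]
{s1,s2,s4,s5} --1--> {s0,s1,s2,s4,s5}  [new]
{s4} --0--> {s1,s2}  [new]
{s4} --1--> ∅  [new]
{s2} --0--> {s1,s2,s4,s5}  [seen]
{s2} --1--> {s1,s4,s5}  [new]
{s0,s1,s2,s4,s5} --0--> {s1,s2,s3,s4,s5}  [new]
{s0,s1,s2,s4,s5} --1--> {s0,s1,s2,s4,s5}  [seen]
{s1,s2} --0--> {s1,s2,s4,s5}  [seen]
{s1,s2} --1--> {s1,s2,s4,s5}  [seen]
∅ --0--> ∅  [seen]
∅ --1--> ∅  [seen]
{s1,s4,s5} --0--> {s1,s2,s4}  [new]
{s1,s4,s5} --1--> {s0,s2,s5}  [new]
{s1,s2,s3,s4,s5} --0--> {s1,s2,s4,s5}  [seen]
{s1,s2,s3,s4,s5} --1--> {s0,s1,s2,s4,s5}  [seen]
{s1,s2,s4} --0--> {s1,s2,s4,s5}  [seen]
{s1,s2,s4} --1--> {s1,s2,s4,s5}  [seen]
{s0,s2,s5} --0--> {s1,s2,s3,s4,s5}  [seen]
{s0,s2,s5} --1--> {s0,s1,s4,s5}  [new]
{s0,s1,s4,s5} --0--> {s1,s2,s3,s4}  [new]
{s0,s1,s4,s5} --1--> {s0,s1,s2,s5}  [new]
{s1,s2,s3,s4} --0--> {s1,s2,s4,s5}  [seen]
{s1,s2,s3,s4} --1--> {s1,s2,s4,s5}  [seen]
{s0,s1,s2,s5} --0--> {s1,s2,s3,s4,s5}  [seen]
{s0,s1,s2,s5} --1--> {s0,s1,s2,s4,s5}  [seen]
Reachable DFA states: {s0}, {s1,s2,s3}, {s1}, {s1,s2,s4,s5}, {s4}, {s2}, {s0,s1,s2,s4,s5}, {s1,s2}, ∅, {s1,s4,s5}, {s1,s2,s3,s4,s5}, {s1,s2,s4}, {s0,s2,s5}, {s0,s1,s4,s5}, {s1,s2,s3,s4}, {s0,s1,s2,s5}.

16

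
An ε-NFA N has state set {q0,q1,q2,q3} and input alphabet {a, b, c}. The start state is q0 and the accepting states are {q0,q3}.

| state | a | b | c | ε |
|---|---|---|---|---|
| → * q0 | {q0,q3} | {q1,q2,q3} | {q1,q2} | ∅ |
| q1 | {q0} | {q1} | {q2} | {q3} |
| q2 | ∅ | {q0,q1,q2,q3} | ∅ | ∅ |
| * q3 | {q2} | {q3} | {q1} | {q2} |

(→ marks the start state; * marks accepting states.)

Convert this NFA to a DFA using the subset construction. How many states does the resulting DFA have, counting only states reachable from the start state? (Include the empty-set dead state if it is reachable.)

Start state of the DFA: {q0} (ε-closure of the NFA start).
{q0} --a--> {q0,q2,q3}  [new]
{q0} --b--> {q1,q2,q3}  [new]
{q0} --c--> {q1,q2,q3}  [seen]
{q0,q2,q3} --a--> {q0,q2,q3}  [seen]
{q0,q2,q3} --b--> {q0,q1,q2,q3}  [new]
{q0,q2,q3} --c--> {q1,q2,q3}  [seen]
{q1,q2,q3} --a--> {q0,q2}  [new]
{q1,q2,q3} --b--> {q0,q1,q2,q3}  [seen]
{q1,q2,q3} --c--> {q1,q2,q3}  [seen]
{q0,q1,q2,q3} --a--> {q0,q2,q3}  [seen]
{q0,q1,q2,q3} --b--> {q0,q1,q2,q3}  [seen]
{q0,q1,q2,q3} --c--> {q1,q2,q3}  [seen]
{q0,q2} --a--> {q0,q2,q3}  [seen]
{q0,q2} --b--> {q0,q1,q2,q3}  [seen]
{q0,q2} --c--> {q1,q2,q3}  [seen]
Reachable DFA states: {q0}, {q0,q2,q3}, {q1,q2,q3}, {q0,q1,q2,q3}, {q0,q2}.

5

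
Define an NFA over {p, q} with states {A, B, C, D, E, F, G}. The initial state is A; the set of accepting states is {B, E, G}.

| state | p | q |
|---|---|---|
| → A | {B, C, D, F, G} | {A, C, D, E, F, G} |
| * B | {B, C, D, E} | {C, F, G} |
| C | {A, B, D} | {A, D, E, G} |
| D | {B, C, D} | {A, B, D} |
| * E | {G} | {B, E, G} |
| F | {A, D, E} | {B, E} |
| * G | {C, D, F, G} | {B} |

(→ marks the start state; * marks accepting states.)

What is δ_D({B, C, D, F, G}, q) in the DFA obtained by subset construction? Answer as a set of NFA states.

{A, B, C, D, E, F, G}

δ(B,q) = {C, F, G}; δ(C,q) = {A, D, E, G}; δ(D,q) = {A, B, D}; δ(F,q) = {B, E}; δ(G,q) = {B}.
Union: {A, B, C, D, E, F, G}.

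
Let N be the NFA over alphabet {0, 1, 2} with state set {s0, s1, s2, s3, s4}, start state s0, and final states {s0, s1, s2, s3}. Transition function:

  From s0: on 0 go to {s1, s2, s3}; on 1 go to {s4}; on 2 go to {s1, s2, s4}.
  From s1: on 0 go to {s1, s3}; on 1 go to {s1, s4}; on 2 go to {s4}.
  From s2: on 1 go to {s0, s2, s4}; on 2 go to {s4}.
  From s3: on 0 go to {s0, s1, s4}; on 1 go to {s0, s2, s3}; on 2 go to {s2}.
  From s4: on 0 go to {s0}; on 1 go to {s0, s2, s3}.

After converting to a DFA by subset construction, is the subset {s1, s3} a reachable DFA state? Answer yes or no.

no

Start state of the DFA: {s0}.
{s0} --0--> {s1, s2, s3}  [new]
{s0} --1--> {s4}  [new]
{s0} --2--> {s1, s2, s4}  [new]
{s1, s2, s3} --0--> {s0, s1, s3, s4}  [new]
{s1, s2, s3} --1--> {s0, s1, s2, s3, s4}  [new]
{s1, s2, s3} --2--> {s2, s4}  [new]
{s4} --0--> {s0}  [seen]
{s4} --1--> {s0, s2, s3}  [new]
{s4} --2--> ∅  [new]
{s1, s2, s4} --0--> {s0, s1, s3}  [new]
{s1, s2, s4} --1--> {s0, s1, s2, s3, s4}  [seen]
{s1, s2, s4} --2--> {s4}  [seen]
{s0, s1, s3, s4} --0--> {s0, s1, s2, s3, s4}  [seen]
{s0, s1, s3, s4} --1--> {s0, s1, s2, s3, s4}  [seen]
{s0, s1, s3, s4} --2--> {s1, s2, s4}  [seen]
{s0, s1, s2, s3, s4} --0--> {s0, s1, s2, s3, s4}  [seen]
{s0, s1, s2, s3, s4} --1--> {s0, s1, s2, s3, s4}  [seen]
{s0, s1, s2, s3, s4} --2--> {s1, s2, s4}  [seen]
{s2, s4} --0--> {s0}  [seen]
{s2, s4} --1--> {s0, s2, s3, s4}  [new]
{s2, s4} --2--> {s4}  [seen]
{s0, s2, s3} --0--> {s0, s1, s2, s3, s4}  [seen]
{s0, s2, s3} --1--> {s0, s2, s3, s4}  [seen]
{s0, s2, s3} --2--> {s1, s2, s4}  [seen]
∅ --0--> ∅  [seen]
∅ --1--> ∅  [seen]
∅ --2--> ∅  [seen]
{s0, s1, s3} --0--> {s0, s1, s2, s3, s4}  [seen]
{s0, s1, s3} --1--> {s0, s1, s2, s3, s4}  [seen]
{s0, s1, s3} --2--> {s1, s2, s4}  [seen]
{s0, s2, s3, s4} --0--> {s0, s1, s2, s3, s4}  [seen]
{s0, s2, s3, s4} --1--> {s0, s2, s3, s4}  [seen]
{s0, s2, s3, s4} --2--> {s1, s2, s4}  [seen]
Reachable DFA states: {s0}, {s1, s2, s3}, {s4}, {s1, s2, s4}, {s0, s1, s3, s4}, {s0, s1, s2, s3, s4}, {s2, s4}, {s0, s2, s3}, ∅, {s0, s1, s3}, {s0, s2, s3, s4}.
{s1, s3} is not among them.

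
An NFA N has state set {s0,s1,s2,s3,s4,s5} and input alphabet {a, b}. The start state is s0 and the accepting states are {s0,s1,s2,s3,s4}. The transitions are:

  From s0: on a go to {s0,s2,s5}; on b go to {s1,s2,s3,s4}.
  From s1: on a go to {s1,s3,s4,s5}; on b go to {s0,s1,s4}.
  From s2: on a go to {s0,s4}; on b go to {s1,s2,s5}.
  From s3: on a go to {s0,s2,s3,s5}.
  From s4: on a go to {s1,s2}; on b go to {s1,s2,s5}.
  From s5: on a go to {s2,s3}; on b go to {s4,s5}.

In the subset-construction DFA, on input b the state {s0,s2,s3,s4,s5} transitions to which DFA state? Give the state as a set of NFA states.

δ(s0,b) = {s1,s2,s3,s4}; δ(s2,b) = {s1,s2,s5}; δ(s3,b) = ∅; δ(s4,b) = {s1,s2,s5}; δ(s5,b) = {s4,s5}.
Union: {s1,s2,s3,s4,s5}.

{s1,s2,s3,s4,s5}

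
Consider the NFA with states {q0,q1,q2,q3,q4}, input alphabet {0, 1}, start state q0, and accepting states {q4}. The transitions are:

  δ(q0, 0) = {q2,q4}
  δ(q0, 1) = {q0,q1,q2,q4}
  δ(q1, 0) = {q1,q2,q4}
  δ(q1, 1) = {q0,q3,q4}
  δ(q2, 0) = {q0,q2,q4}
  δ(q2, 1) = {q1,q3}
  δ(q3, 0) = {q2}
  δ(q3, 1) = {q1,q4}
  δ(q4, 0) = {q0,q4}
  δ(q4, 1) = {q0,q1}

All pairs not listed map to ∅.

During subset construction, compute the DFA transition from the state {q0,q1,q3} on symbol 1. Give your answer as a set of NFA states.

{q0,q1,q2,q3,q4}

δ(q0,1) = {q0,q1,q2,q4}; δ(q1,1) = {q0,q3,q4}; δ(q3,1) = {q1,q4}.
Union: {q0,q1,q2,q3,q4}.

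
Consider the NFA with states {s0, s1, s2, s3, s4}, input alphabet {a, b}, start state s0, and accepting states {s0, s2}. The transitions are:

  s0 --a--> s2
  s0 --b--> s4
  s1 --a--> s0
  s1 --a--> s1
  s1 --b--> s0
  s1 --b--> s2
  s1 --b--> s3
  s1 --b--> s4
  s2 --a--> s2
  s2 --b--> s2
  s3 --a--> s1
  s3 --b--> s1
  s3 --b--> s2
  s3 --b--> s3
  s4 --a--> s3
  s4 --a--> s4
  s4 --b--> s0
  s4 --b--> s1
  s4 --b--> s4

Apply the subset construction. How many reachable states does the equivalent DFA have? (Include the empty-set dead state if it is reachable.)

8

Start state of the DFA: {s0}.
{s0} --a--> {s2}  [new]
{s0} --b--> {s4}  [new]
{s2} --a--> {s2}  [seen]
{s2} --b--> {s2}  [seen]
{s4} --a--> {s3, s4}  [new]
{s4} --b--> {s0, s1, s4}  [new]
{s3, s4} --a--> {s1, s3, s4}  [new]
{s3, s4} --b--> {s0, s1, s2, s3, s4}  [new]
{s0, s1, s4} --a--> {s0, s1, s2, s3, s4}  [seen]
{s0, s1, s4} --b--> {s0, s1, s2, s3, s4}  [seen]
{s1, s3, s4} --a--> {s0, s1, s3, s4}  [new]
{s1, s3, s4} --b--> {s0, s1, s2, s3, s4}  [seen]
{s0, s1, s2, s3, s4} --a--> {s0, s1, s2, s3, s4}  [seen]
{s0, s1, s2, s3, s4} --b--> {s0, s1, s2, s3, s4}  [seen]
{s0, s1, s3, s4} --a--> {s0, s1, s2, s3, s4}  [seen]
{s0, s1, s3, s4} --b--> {s0, s1, s2, s3, s4}  [seen]
Reachable DFA states: {s0}, {s2}, {s4}, {s3, s4}, {s0, s1, s4}, {s1, s3, s4}, {s0, s1, s2, s3, s4}, {s0, s1, s3, s4}.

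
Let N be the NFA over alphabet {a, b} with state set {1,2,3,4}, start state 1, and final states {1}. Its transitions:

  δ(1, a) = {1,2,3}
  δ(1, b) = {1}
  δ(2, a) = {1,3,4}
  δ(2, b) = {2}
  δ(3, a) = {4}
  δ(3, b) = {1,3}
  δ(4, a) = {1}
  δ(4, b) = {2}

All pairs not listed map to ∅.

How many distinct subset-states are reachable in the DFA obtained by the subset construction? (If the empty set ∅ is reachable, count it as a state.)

Start state of the DFA: {1}.
{1} --a--> {1,2,3}  [new]
{1} --b--> {1}  [seen]
{1,2,3} --a--> {1,2,3,4}  [new]
{1,2,3} --b--> {1,2,3}  [seen]
{1,2,3,4} --a--> {1,2,3,4}  [seen]
{1,2,3,4} --b--> {1,2,3}  [seen]
Reachable DFA states: {1}, {1,2,3}, {1,2,3,4}.

3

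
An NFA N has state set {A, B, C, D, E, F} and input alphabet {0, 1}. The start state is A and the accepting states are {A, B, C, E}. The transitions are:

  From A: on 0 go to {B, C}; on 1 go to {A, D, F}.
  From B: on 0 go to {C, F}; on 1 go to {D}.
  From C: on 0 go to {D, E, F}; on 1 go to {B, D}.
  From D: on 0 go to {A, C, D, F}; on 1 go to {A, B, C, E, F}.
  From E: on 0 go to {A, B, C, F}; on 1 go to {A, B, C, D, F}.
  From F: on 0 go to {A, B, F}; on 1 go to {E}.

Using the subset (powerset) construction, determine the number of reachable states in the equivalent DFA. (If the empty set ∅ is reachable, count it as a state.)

Start state of the DFA: {A}.
{A} --0--> {B, C}  [new]
{A} --1--> {A, D, F}  [new]
{B, C} --0--> {C, D, E, F}  [new]
{B, C} --1--> {B, D}  [new]
{A, D, F} --0--> {A, B, C, D, F}  [new]
{A, D, F} --1--> {A, B, C, D, E, F}  [new]
{C, D, E, F} --0--> {A, B, C, D, E, F}  [seen]
{C, D, E, F} --1--> {A, B, C, D, E, F}  [seen]
{B, D} --0--> {A, C, D, F}  [new]
{B, D} --1--> {A, B, C, D, E, F}  [seen]
{A, B, C, D, F} --0--> {A, B, C, D, E, F}  [seen]
{A, B, C, D, F} --1--> {A, B, C, D, E, F}  [seen]
{A, B, C, D, E, F} --0--> {A, B, C, D, E, F}  [seen]
{A, B, C, D, E, F} --1--> {A, B, C, D, E, F}  [seen]
{A, C, D, F} --0--> {A, B, C, D, E, F}  [seen]
{A, C, D, F} --1--> {A, B, C, D, E, F}  [seen]
Reachable DFA states: {A}, {B, C}, {A, D, F}, {C, D, E, F}, {B, D}, {A, B, C, D, F}, {A, B, C, D, E, F}, {A, C, D, F}.

8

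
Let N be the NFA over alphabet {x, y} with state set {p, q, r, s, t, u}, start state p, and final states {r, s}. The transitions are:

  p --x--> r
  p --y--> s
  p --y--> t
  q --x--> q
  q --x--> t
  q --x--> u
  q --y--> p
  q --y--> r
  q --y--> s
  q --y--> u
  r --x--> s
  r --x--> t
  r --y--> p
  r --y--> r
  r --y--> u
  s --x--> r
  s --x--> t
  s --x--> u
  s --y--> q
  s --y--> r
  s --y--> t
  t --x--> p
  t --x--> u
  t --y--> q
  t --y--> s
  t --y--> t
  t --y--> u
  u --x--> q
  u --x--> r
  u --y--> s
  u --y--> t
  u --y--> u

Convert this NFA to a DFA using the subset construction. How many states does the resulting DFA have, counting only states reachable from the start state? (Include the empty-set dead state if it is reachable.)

Start state of the DFA: {p}.
{p} --x--> {r}  [new]
{p} --y--> {s, t}  [new]
{r} --x--> {s, t}  [seen]
{r} --y--> {p, r, u}  [new]
{s, t} --x--> {p, r, t, u}  [new]
{s, t} --y--> {q, r, s, t, u}  [new]
{p, r, u} --x--> {q, r, s, t}  [new]
{p, r, u} --y--> {p, r, s, t, u}  [new]
{p, r, t, u} --x--> {p, q, r, s, t, u}  [new]
{p, r, t, u} --y--> {p, q, r, s, t, u}  [seen]
{q, r, s, t, u} --x--> {p, q, r, s, t, u}  [seen]
{q, r, s, t, u} --y--> {p, q, r, s, t, u}  [seen]
{q, r, s, t} --x--> {p, q, r, s, t, u}  [seen]
{q, r, s, t} --y--> {p, q, r, s, t, u}  [seen]
{p, r, s, t, u} --x--> {p, q, r, s, t, u}  [seen]
{p, r, s, t, u} --y--> {p, q, r, s, t, u}  [seen]
{p, q, r, s, t, u} --x--> {p, q, r, s, t, u}  [seen]
{p, q, r, s, t, u} --y--> {p, q, r, s, t, u}  [seen]
Reachable DFA states: {p}, {r}, {s, t}, {p, r, u}, {p, r, t, u}, {q, r, s, t, u}, {q, r, s, t}, {p, r, s, t, u}, {p, q, r, s, t, u}.

9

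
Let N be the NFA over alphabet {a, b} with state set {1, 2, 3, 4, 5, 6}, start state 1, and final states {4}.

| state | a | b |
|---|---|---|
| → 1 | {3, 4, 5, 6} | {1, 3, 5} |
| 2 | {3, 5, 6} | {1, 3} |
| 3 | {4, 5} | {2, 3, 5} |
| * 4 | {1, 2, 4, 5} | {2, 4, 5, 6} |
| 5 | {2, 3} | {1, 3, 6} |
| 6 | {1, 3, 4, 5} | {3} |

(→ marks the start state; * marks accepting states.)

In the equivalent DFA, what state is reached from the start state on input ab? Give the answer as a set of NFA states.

Start: {1}.
δ(1,a) = {3, 4, 5, 6}.
Union: {3, 4, 5, 6}.
After a: {3, 4, 5, 6}.
δ(3,b) = {2, 3, 5}; δ(4,b) = {2, 4, 5, 6}; δ(5,b) = {1, 3, 6}; δ(6,b) = {3}.
Union: {1, 2, 3, 4, 5, 6}.
After b: {1, 2, 3, 4, 5, 6}.

{1, 2, 3, 4, 5, 6}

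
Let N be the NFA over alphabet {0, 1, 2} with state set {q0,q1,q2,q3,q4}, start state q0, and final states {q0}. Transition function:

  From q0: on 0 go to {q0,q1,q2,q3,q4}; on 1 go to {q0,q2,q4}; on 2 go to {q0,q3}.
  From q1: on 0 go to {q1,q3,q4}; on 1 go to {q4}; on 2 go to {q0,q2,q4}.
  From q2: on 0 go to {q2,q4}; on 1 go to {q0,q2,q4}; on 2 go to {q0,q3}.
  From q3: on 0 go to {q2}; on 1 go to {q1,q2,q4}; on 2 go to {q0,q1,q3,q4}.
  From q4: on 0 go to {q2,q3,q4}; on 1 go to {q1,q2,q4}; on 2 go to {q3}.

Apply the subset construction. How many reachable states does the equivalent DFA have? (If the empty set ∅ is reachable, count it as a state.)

Start state of the DFA: {q0}.
{q0} --0--> {q0,q1,q2,q3,q4}  [new]
{q0} --1--> {q0,q2,q4}  [new]
{q0} --2--> {q0,q3}  [new]
{q0,q1,q2,q3,q4} --0--> {q0,q1,q2,q3,q4}  [seen]
{q0,q1,q2,q3,q4} --1--> {q0,q1,q2,q4}  [new]
{q0,q1,q2,q3,q4} --2--> {q0,q1,q2,q3,q4}  [seen]
{q0,q2,q4} --0--> {q0,q1,q2,q3,q4}  [seen]
{q0,q2,q4} --1--> {q0,q1,q2,q4}  [seen]
{q0,q2,q4} --2--> {q0,q3}  [seen]
{q0,q3} --0--> {q0,q1,q2,q3,q4}  [seen]
{q0,q3} --1--> {q0,q1,q2,q4}  [seen]
{q0,q3} --2--> {q0,q1,q3,q4}  [new]
{q0,q1,q2,q4} --0--> {q0,q1,q2,q3,q4}  [seen]
{q0,q1,q2,q4} --1--> {q0,q1,q2,q4}  [seen]
{q0,q1,q2,q4} --2--> {q0,q2,q3,q4}  [new]
{q0,q1,q3,q4} --0--> {q0,q1,q2,q3,q4}  [seen]
{q0,q1,q3,q4} --1--> {q0,q1,q2,q4}  [seen]
{q0,q1,q3,q4} --2--> {q0,q1,q2,q3,q4}  [seen]
{q0,q2,q3,q4} --0--> {q0,q1,q2,q3,q4}  [seen]
{q0,q2,q3,q4} --1--> {q0,q1,q2,q4}  [seen]
{q0,q2,q3,q4} --2--> {q0,q1,q3,q4}  [seen]
Reachable DFA states: {q0}, {q0,q1,q2,q3,q4}, {q0,q2,q4}, {q0,q3}, {q0,q1,q2,q4}, {q0,q1,q3,q4}, {q0,q2,q3,q4}.

7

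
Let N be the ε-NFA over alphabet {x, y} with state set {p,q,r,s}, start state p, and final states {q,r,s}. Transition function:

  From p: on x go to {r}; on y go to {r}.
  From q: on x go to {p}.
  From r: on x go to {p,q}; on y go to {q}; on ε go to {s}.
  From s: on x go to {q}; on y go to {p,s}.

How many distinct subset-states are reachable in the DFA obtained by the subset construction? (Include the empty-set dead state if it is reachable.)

Start state of the DFA: {p} (ε-closure of the NFA start).
{p} --x--> {r,s}  [new]
{p} --y--> {r,s}  [seen]
{r,s} --x--> {p,q}  [new]
{r,s} --y--> {p,q,s}  [new]
{p,q} --x--> {p,r,s}  [new]
{p,q} --y--> {r,s}  [seen]
{p,q,s} --x--> {p,q,r,s}  [new]
{p,q,s} --y--> {p,r,s}  [seen]
{p,r,s} --x--> {p,q,r,s}  [seen]
{p,r,s} --y--> {p,q,r,s}  [seen]
{p,q,r,s} --x--> {p,q,r,s}  [seen]
{p,q,r,s} --y--> {p,q,r,s}  [seen]
Reachable DFA states: {p}, {r,s}, {p,q}, {p,q,s}, {p,r,s}, {p,q,r,s}.

6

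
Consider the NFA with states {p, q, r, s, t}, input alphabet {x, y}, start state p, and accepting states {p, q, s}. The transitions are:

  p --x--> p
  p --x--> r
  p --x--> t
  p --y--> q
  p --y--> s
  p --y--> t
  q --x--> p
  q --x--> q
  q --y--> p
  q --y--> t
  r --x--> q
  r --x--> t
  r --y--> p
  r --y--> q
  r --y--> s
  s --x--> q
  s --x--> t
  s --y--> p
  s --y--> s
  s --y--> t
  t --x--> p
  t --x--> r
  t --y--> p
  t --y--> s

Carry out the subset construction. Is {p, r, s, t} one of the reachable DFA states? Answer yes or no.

Start state of the DFA: {p}.
{p} --x--> {p, r, t}  [new]
{p} --y--> {q, s, t}  [new]
{p, r, t} --x--> {p, q, r, t}  [new]
{p, r, t} --y--> {p, q, s, t}  [new]
{q, s, t} --x--> {p, q, r, t}  [seen]
{q, s, t} --y--> {p, s, t}  [new]
{p, q, r, t} --x--> {p, q, r, t}  [seen]
{p, q, r, t} --y--> {p, q, s, t}  [seen]
{p, q, s, t} --x--> {p, q, r, t}  [seen]
{p, q, s, t} --y--> {p, q, s, t}  [seen]
{p, s, t} --x--> {p, q, r, t}  [seen]
{p, s, t} --y--> {p, q, s, t}  [seen]
Reachable DFA states: {p}, {p, r, t}, {q, s, t}, {p, q, r, t}, {p, q, s, t}, {p, s, t}.
{p, r, s, t} is not among them.

no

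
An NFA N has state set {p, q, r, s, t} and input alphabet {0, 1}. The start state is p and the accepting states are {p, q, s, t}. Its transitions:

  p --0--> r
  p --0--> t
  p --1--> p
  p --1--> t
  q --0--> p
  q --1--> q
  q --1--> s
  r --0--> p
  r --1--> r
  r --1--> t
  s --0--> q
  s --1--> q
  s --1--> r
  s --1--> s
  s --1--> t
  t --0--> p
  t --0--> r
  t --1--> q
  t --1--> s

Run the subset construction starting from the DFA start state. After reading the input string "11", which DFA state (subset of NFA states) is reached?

Start: {p}.
δ(p,1) = {p, t}.
Union: {p, t}.
After 1: {p, t}.
δ(p,1) = {p, t}; δ(t,1) = {q, s}.
Union: {p, q, s, t}.
After 1: {p, q, s, t}.

{p, q, s, t}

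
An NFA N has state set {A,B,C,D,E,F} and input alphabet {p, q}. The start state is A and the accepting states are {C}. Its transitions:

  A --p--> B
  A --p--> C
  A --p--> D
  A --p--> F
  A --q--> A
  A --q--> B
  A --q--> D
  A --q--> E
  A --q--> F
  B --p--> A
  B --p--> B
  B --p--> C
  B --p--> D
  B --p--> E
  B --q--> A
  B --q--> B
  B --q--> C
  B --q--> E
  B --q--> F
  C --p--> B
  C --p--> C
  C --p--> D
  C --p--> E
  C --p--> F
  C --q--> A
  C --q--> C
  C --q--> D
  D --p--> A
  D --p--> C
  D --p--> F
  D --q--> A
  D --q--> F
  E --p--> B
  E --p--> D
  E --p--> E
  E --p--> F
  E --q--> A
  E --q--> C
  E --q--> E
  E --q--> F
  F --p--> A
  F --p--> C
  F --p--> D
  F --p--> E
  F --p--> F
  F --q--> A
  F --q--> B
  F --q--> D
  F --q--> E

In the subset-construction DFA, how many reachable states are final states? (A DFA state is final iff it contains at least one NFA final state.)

Start state of the DFA: {A}.
{A} --p--> {B,C,D,F}  [new]
{A} --q--> {A,B,D,E,F}  [new]
{B,C,D,F} --p--> {A,B,C,D,E,F}  [new]
{B,C,D,F} --q--> {A,B,C,D,E,F}  [seen]
{A,B,D,E,F} --p--> {A,B,C,D,E,F}  [seen]
{A,B,D,E,F} --q--> {A,B,C,D,E,F}  [seen]
{A,B,C,D,E,F} --p--> {A,B,C,D,E,F}  [seen]
{A,B,C,D,E,F} --q--> {A,B,C,D,E,F}  [seen]
Reachable DFA states: {A}, {B,C,D,F}, {A,B,D,E,F}, {A,B,C,D,E,F}.
Accepting DFA states (contain an NFA accepting state): {B,C,D,F}, {A,B,C,D,E,F}.

2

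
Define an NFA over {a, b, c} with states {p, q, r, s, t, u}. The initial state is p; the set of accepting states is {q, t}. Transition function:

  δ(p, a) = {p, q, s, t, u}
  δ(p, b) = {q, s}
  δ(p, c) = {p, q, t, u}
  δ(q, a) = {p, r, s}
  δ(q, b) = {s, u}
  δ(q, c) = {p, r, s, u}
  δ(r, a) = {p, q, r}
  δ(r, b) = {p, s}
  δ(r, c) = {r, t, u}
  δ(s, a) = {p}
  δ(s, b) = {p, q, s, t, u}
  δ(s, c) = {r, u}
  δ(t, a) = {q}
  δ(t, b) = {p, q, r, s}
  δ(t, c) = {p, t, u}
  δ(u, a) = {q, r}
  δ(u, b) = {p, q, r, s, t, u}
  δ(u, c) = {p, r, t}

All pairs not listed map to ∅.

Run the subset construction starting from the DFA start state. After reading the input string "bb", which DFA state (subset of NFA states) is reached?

Start: {p}.
δ(p,b) = {q, s}.
Union: {q, s}.
After b: {q, s}.
δ(q,b) = {s, u}; δ(s,b) = {p, q, s, t, u}.
Union: {p, q, s, t, u}.
After b: {p, q, s, t, u}.

{p, q, s, t, u}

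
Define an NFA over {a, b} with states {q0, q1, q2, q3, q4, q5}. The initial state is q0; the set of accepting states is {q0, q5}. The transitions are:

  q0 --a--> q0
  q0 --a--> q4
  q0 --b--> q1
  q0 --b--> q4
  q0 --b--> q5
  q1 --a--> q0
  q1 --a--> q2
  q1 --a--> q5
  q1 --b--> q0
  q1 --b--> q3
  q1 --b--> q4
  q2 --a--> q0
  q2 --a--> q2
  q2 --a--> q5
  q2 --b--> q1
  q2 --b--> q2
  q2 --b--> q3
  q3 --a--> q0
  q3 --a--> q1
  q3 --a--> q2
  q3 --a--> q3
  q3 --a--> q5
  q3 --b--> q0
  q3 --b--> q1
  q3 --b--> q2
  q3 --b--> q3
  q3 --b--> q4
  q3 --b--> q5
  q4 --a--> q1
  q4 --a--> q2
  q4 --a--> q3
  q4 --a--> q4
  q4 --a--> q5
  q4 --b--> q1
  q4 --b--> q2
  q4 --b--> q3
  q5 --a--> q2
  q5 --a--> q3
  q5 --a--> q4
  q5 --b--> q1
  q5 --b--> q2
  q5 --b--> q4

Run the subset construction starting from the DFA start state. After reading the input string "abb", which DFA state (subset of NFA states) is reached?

{q0, q1, q2, q3, q4, q5}

Start: {q0}.
δ(q0,a) = {q0, q4}.
Union: {q0, q4}.
After a: {q0, q4}.
δ(q0,b) = {q1, q4, q5}; δ(q4,b) = {q1, q2, q3}.
Union: {q1, q2, q3, q4, q5}.
After b: {q1, q2, q3, q4, q5}.
δ(q1,b) = {q0, q3, q4}; δ(q2,b) = {q1, q2, q3}; δ(q3,b) = {q0, q1, q2, q3, q4, q5}; δ(q4,b) = {q1, q2, q3}; δ(q5,b) = {q1, q2, q4}.
Union: {q0, q1, q2, q3, q4, q5}.
After b: {q0, q1, q2, q3, q4, q5}.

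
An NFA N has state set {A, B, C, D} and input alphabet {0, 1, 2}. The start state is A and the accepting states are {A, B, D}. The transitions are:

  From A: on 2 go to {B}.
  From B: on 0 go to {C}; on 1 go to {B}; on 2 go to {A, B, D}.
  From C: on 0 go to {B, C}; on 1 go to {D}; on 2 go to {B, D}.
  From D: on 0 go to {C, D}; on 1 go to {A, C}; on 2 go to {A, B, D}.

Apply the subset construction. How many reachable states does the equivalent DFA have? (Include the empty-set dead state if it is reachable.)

14

Start state of the DFA: {A}.
{A} --0--> ∅  [new]
{A} --1--> ∅  [seen]
{A} --2--> {B}  [new]
∅ --0--> ∅  [seen]
∅ --1--> ∅  [seen]
∅ --2--> ∅  [seen]
{B} --0--> {C}  [new]
{B} --1--> {B}  [seen]
{B} --2--> {A, B, D}  [new]
{C} --0--> {B, C}  [new]
{C} --1--> {D}  [new]
{C} --2--> {B, D}  [new]
{A, B, D} --0--> {C, D}  [new]
{A, B, D} --1--> {A, B, C}  [new]
{A, B, D} --2--> {A, B, D}  [seen]
{B, C} --0--> {B, C}  [seen]
{B, C} --1--> {B, D}  [seen]
{B, C} --2--> {A, B, D}  [seen]
{D} --0--> {C, D}  [seen]
{D} --1--> {A, C}  [new]
{D} --2--> {A, B, D}  [seen]
{B, D} --0--> {C, D}  [seen]
{B, D} --1--> {A, B, C}  [seen]
{B, D} --2--> {A, B, D}  [seen]
{C, D} --0--> {B, C, D}  [new]
{C, D} --1--> {A, C, D}  [new]
{C, D} --2--> {A, B, D}  [seen]
{A, B, C} --0--> {B, C}  [seen]
{A, B, C} --1--> {B, D}  [seen]
{A, B, C} --2--> {A, B, D}  [seen]
{A, C} --0--> {B, C}  [seen]
{A, C} --1--> {D}  [seen]
{A, C} --2--> {B, D}  [seen]
{B, C, D} --0--> {B, C, D}  [seen]
{B, C, D} --1--> {A, B, C, D}  [new]
{B, C, D} --2--> {A, B, D}  [seen]
{A, C, D} --0--> {B, C, D}  [seen]
{A, C, D} --1--> {A, C, D}  [seen]
{A, C, D} --2--> {A, B, D}  [seen]
{A, B, C, D} --0--> {B, C, D}  [seen]
{A, B, C, D} --1--> {A, B, C, D}  [seen]
{A, B, C, D} --2--> {A, B, D}  [seen]
Reachable DFA states: {A}, ∅, {B}, {C}, {A, B, D}, {B, C}, {D}, {B, D}, {C, D}, {A, B, C}, {A, C}, {B, C, D}, {A, C, D}, {A, B, C, D}.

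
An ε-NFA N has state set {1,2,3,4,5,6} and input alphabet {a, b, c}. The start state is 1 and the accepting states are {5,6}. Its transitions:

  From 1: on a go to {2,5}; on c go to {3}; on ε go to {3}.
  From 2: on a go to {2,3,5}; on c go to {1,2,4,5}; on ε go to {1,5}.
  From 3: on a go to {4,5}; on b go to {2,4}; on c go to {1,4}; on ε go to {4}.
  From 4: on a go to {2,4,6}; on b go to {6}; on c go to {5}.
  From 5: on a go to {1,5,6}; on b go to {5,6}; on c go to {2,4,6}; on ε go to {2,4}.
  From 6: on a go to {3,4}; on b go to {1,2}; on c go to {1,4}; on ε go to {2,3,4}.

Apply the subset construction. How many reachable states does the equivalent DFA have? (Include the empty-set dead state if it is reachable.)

3

Start state of the DFA: {1,3,4} (ε-closure of the NFA start).
{1,3,4} --a--> {1,2,3,4,5,6}  [new]
{1,3,4} --b--> {1,2,3,4,5,6}  [seen]
{1,3,4} --c--> {1,2,3,4,5}  [new]
{1,2,3,4,5,6} --a--> {1,2,3,4,5,6}  [seen]
{1,2,3,4,5,6} --b--> {1,2,3,4,5,6}  [seen]
{1,2,3,4,5,6} --c--> {1,2,3,4,5,6}  [seen]
{1,2,3,4,5} --a--> {1,2,3,4,5,6}  [seen]
{1,2,3,4,5} --b--> {1,2,3,4,5,6}  [seen]
{1,2,3,4,5} --c--> {1,2,3,4,5,6}  [seen]
Reachable DFA states: {1,3,4}, {1,2,3,4,5,6}, {1,2,3,4,5}.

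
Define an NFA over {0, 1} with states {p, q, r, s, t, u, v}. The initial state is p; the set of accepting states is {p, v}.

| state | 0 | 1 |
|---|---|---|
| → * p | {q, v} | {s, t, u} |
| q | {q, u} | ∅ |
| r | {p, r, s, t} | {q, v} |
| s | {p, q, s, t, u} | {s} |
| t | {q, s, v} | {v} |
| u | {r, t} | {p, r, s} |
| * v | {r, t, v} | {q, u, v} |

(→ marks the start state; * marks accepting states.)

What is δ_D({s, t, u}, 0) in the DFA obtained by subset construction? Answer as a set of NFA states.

{p, q, r, s, t, u, v}

δ(s,0) = {p, q, s, t, u}; δ(t,0) = {q, s, v}; δ(u,0) = {r, t}.
Union: {p, q, r, s, t, u, v}.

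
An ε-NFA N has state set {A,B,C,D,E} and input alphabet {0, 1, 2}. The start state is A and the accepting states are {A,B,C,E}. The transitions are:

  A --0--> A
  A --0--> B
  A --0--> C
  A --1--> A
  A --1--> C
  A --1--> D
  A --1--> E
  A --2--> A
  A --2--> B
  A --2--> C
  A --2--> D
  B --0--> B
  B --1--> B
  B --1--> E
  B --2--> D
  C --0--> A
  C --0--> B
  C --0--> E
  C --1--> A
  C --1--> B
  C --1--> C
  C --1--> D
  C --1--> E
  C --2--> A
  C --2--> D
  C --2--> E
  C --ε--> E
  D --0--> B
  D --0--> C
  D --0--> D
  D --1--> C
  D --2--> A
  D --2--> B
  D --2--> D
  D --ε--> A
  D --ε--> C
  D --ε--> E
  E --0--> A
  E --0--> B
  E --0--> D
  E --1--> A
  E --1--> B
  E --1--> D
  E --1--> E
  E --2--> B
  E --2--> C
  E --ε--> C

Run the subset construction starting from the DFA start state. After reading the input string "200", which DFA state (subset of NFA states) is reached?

{A,B,C,D,E}

Start: {A}.
δ(A,2) = {A,B,C,D}.
Union: {A,B,C,D}.
ε-closure gives {A,B,C,D,E}.
After 2: {A,B,C,D,E}.
δ(A,0) = {A,B,C}; δ(B,0) = {B}; δ(C,0) = {A,B,E}; δ(D,0) = {B,C,D}; δ(E,0) = {A,B,D}.
Union: {A,B,C,D,E}.
After 0: {A,B,C,D,E}.
δ(A,0) = {A,B,C}; δ(B,0) = {B}; δ(C,0) = {A,B,E}; δ(D,0) = {B,C,D}; δ(E,0) = {A,B,D}.
Union: {A,B,C,D,E}.
After 0: {A,B,C,D,E}.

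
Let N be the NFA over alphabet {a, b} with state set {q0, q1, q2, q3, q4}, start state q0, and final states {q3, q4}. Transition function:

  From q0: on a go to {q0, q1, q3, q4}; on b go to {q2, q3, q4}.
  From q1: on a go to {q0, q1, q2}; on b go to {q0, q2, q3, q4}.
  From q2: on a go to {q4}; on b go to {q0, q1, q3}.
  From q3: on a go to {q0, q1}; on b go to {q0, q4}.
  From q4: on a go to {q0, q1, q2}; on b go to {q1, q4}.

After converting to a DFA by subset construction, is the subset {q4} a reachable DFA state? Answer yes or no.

Start state of the DFA: {q0}.
{q0} --a--> {q0, q1, q3, q4}  [new]
{q0} --b--> {q2, q3, q4}  [new]
{q0, q1, q3, q4} --a--> {q0, q1, q2, q3, q4}  [new]
{q0, q1, q3, q4} --b--> {q0, q1, q2, q3, q4}  [seen]
{q2, q3, q4} --a--> {q0, q1, q2, q4}  [new]
{q2, q3, q4} --b--> {q0, q1, q3, q4}  [seen]
{q0, q1, q2, q3, q4} --a--> {q0, q1, q2, q3, q4}  [seen]
{q0, q1, q2, q3, q4} --b--> {q0, q1, q2, q3, q4}  [seen]
{q0, q1, q2, q4} --a--> {q0, q1, q2, q3, q4}  [seen]
{q0, q1, q2, q4} --b--> {q0, q1, q2, q3, q4}  [seen]
Reachable DFA states: {q0}, {q0, q1, q3, q4}, {q2, q3, q4}, {q0, q1, q2, q3, q4}, {q0, q1, q2, q4}.
{q4} is not among them.

no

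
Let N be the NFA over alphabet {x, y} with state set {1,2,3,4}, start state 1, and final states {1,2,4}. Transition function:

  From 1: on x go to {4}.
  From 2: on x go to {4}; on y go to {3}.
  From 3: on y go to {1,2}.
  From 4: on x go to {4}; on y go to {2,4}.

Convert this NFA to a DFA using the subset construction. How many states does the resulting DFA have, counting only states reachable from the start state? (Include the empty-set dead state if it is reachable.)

6

Start state of the DFA: {1}.
{1} --x--> {4}  [new]
{1} --y--> ∅  [new]
{4} --x--> {4}  [seen]
{4} --y--> {2,4}  [new]
∅ --x--> ∅  [seen]
∅ --y--> ∅  [seen]
{2,4} --x--> {4}  [seen]
{2,4} --y--> {2,3,4}  [new]
{2,3,4} --x--> {4}  [seen]
{2,3,4} --y--> {1,2,3,4}  [new]
{1,2,3,4} --x--> {4}  [seen]
{1,2,3,4} --y--> {1,2,3,4}  [seen]
Reachable DFA states: {1}, {4}, ∅, {2,4}, {2,3,4}, {1,2,3,4}.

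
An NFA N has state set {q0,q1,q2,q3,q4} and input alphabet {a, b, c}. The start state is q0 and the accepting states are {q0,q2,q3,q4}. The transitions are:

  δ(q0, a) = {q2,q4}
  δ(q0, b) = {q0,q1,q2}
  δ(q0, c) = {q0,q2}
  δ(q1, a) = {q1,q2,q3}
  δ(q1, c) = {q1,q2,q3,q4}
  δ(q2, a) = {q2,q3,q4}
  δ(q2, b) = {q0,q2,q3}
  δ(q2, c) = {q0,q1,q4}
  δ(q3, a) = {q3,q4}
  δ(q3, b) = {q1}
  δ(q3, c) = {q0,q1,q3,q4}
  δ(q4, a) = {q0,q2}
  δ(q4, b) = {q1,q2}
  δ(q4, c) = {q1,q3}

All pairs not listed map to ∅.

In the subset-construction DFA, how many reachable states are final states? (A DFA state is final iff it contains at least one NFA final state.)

Start state of the DFA: {q0}.
{q0} --a--> {q2,q4}  [new]
{q0} --b--> {q0,q1,q2}  [new]
{q0} --c--> {q0,q2}  [new]
{q2,q4} --a--> {q0,q2,q3,q4}  [new]
{q2,q4} --b--> {q0,q1,q2,q3}  [new]
{q2,q4} --c--> {q0,q1,q3,q4}  [new]
{q0,q1,q2} --a--> {q1,q2,q3,q4}  [new]
{q0,q1,q2} --b--> {q0,q1,q2,q3}  [seen]
{q0,q1,q2} --c--> {q0,q1,q2,q3,q4}  [new]
{q0,q2} --a--> {q2,q3,q4}  [new]
{q0,q2} --b--> {q0,q1,q2,q3}  [seen]
{q0,q2} --c--> {q0,q1,q2,q4}  [new]
{q0,q2,q3,q4} --a--> {q0,q2,q3,q4}  [seen]
{q0,q2,q3,q4} --b--> {q0,q1,q2,q3}  [seen]
{q0,q2,q3,q4} --c--> {q0,q1,q2,q3,q4}  [seen]
{q0,q1,q2,q3} --a--> {q1,q2,q3,q4}  [seen]
{q0,q1,q2,q3} --b--> {q0,q1,q2,q3}  [seen]
{q0,q1,q2,q3} --c--> {q0,q1,q2,q3,q4}  [seen]
{q0,q1,q3,q4} --a--> {q0,q1,q2,q3,q4}  [seen]
{q0,q1,q3,q4} --b--> {q0,q1,q2}  [seen]
{q0,q1,q3,q4} --c--> {q0,q1,q2,q3,q4}  [seen]
{q1,q2,q3,q4} --a--> {q0,q1,q2,q3,q4}  [seen]
{q1,q2,q3,q4} --b--> {q0,q1,q2,q3}  [seen]
{q1,q2,q3,q4} --c--> {q0,q1,q2,q3,q4}  [seen]
{q0,q1,q2,q3,q4} --a--> {q0,q1,q2,q3,q4}  [seen]
{q0,q1,q2,q3,q4} --b--> {q0,q1,q2,q3}  [seen]
{q0,q1,q2,q3,q4} --c--> {q0,q1,q2,q3,q4}  [seen]
{q2,q3,q4} --a--> {q0,q2,q3,q4}  [seen]
{q2,q3,q4} --b--> {q0,q1,q2,q3}  [seen]
{q2,q3,q4} --c--> {q0,q1,q3,q4}  [seen]
{q0,q1,q2,q4} --a--> {q0,q1,q2,q3,q4}  [seen]
{q0,q1,q2,q4} --b--> {q0,q1,q2,q3}  [seen]
{q0,q1,q2,q4} --c--> {q0,q1,q2,q3,q4}  [seen]
Reachable DFA states: {q0}, {q2,q4}, {q0,q1,q2}, {q0,q2}, {q0,q2,q3,q4}, {q0,q1,q2,q3}, {q0,q1,q3,q4}, {q1,q2,q3,q4}, {q0,q1,q2,q3,q4}, {q2,q3,q4}, {q0,q1,q2,q4}.
Accepting DFA states (contain an NFA accepting state): {q0}, {q2,q4}, {q0,q1,q2}, {q0,q2}, {q0,q2,q3,q4}, {q0,q1,q2,q3}, {q0,q1,q3,q4}, {q1,q2,q3,q4}, {q0,q1,q2,q3,q4}, {q2,q3,q4}, {q0,q1,q2,q4}.

11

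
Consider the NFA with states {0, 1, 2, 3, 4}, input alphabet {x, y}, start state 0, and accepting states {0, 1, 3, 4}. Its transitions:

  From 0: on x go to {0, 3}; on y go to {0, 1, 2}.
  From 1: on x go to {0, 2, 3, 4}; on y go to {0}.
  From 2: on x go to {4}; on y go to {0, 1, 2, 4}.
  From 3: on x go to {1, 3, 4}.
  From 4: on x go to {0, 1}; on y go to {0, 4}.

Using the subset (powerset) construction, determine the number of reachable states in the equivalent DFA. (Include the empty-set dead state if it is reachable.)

7

Start state of the DFA: {0}.
{0} --x--> {0, 3}  [new]
{0} --y--> {0, 1, 2}  [new]
{0, 3} --x--> {0, 1, 3, 4}  [new]
{0, 3} --y--> {0, 1, 2}  [seen]
{0, 1, 2} --x--> {0, 2, 3, 4}  [new]
{0, 1, 2} --y--> {0, 1, 2, 4}  [new]
{0, 1, 3, 4} --x--> {0, 1, 2, 3, 4}  [new]
{0, 1, 3, 4} --y--> {0, 1, 2, 4}  [seen]
{0, 2, 3, 4} --x--> {0, 1, 3, 4}  [seen]
{0, 2, 3, 4} --y--> {0, 1, 2, 4}  [seen]
{0, 1, 2, 4} --x--> {0, 1, 2, 3, 4}  [seen]
{0, 1, 2, 4} --y--> {0, 1, 2, 4}  [seen]
{0, 1, 2, 3, 4} --x--> {0, 1, 2, 3, 4}  [seen]
{0, 1, 2, 3, 4} --y--> {0, 1, 2, 4}  [seen]
Reachable DFA states: {0}, {0, 3}, {0, 1, 2}, {0, 1, 3, 4}, {0, 2, 3, 4}, {0, 1, 2, 4}, {0, 1, 2, 3, 4}.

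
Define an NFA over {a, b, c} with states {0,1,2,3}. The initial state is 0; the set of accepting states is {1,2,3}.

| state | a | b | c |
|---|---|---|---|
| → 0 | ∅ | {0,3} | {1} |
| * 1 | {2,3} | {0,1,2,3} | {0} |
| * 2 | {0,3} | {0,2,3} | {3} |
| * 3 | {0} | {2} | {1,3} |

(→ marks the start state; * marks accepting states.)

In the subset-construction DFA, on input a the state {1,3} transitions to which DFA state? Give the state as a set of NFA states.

{0,2,3}

δ(1,a) = {2,3}; δ(3,a) = {0}.
Union: {0,2,3}.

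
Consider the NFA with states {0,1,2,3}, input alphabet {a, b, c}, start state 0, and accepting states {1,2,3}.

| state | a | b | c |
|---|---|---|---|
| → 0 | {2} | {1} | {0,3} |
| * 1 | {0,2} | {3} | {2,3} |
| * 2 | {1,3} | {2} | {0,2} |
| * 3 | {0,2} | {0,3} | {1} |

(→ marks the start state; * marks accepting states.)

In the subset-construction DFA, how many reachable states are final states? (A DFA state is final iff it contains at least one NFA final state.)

Start state of the DFA: {0}.
{0} --a--> {2}  [new]
{0} --b--> {1}  [new]
{0} --c--> {0,3}  [new]
{2} --a--> {1,3}  [new]
{2} --b--> {2}  [seen]
{2} --c--> {0,2}  [new]
{1} --a--> {0,2}  [seen]
{1} --b--> {3}  [new]
{1} --c--> {2,3}  [new]
{0,3} --a--> {0,2}  [seen]
{0,3} --b--> {0,1,3}  [new]
{0,3} --c--> {0,1,3}  [seen]
{1,3} --a--> {0,2}  [seen]
{1,3} --b--> {0,3}  [seen]
{1,3} --c--> {1,2,3}  [new]
{0,2} --a--> {1,2,3}  [seen]
{0,2} --b--> {1,2}  [new]
{0,2} --c--> {0,2,3}  [new]
{3} --a--> {0,2}  [seen]
{3} --b--> {0,3}  [seen]
{3} --c--> {1}  [seen]
{2,3} --a--> {0,1,2,3}  [new]
{2,3} --b--> {0,2,3}  [seen]
{2,3} --c--> {0,1,2}  [new]
{0,1,3} --a--> {0,2}  [seen]
{0,1,3} --b--> {0,1,3}  [seen]
{0,1,3} --c--> {0,1,2,3}  [seen]
{1,2,3} --a--> {0,1,2,3}  [seen]
{1,2,3} --b--> {0,2,3}  [seen]
{1,2,3} --c--> {0,1,2,3}  [seen]
{1,2} --a--> {0,1,2,3}  [seen]
{1,2} --b--> {2,3}  [seen]
{1,2} --c--> {0,2,3}  [seen]
{0,2,3} --a--> {0,1,2,3}  [seen]
{0,2,3} --b--> {0,1,2,3}  [seen]
{0,2,3} --c--> {0,1,2,3}  [seen]
{0,1,2,3} --a--> {0,1,2,3}  [seen]
{0,1,2,3} --b--> {0,1,2,3}  [seen]
{0,1,2,3} --c--> {0,1,2,3}  [seen]
{0,1,2} --a--> {0,1,2,3}  [seen]
{0,1,2} --b--> {1,2,3}  [seen]
{0,1,2} --c--> {0,2,3}  [seen]
Reachable DFA states: {0}, {2}, {1}, {0,3}, {1,3}, {0,2}, {3}, {2,3}, {0,1,3}, {1,2,3}, {1,2}, {0,2,3}, {0,1,2,3}, {0,1,2}.
Accepting DFA states (contain an NFA accepting state): {2}, {1}, {0,3}, {1,3}, {0,2}, {3}, {2,3}, {0,1,3}, {1,2,3}, {1,2}, {0,2,3}, {0,1,2,3}, {0,1,2}.

13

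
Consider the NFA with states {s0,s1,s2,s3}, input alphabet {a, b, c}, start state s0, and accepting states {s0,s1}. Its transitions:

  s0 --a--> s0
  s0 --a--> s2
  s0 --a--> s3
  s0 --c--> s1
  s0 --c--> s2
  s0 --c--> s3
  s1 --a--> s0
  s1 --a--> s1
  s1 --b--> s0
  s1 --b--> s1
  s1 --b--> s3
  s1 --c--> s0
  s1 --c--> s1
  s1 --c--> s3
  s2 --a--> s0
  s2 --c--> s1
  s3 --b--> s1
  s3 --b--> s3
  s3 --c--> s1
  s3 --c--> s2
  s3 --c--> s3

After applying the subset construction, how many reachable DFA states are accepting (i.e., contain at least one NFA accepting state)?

7

Start state of the DFA: {s0}.
{s0} --a--> {s0,s2,s3}  [new]
{s0} --b--> ∅  [new]
{s0} --c--> {s1,s2,s3}  [new]
{s0,s2,s3} --a--> {s0,s2,s3}  [seen]
{s0,s2,s3} --b--> {s1,s3}  [new]
{s0,s2,s3} --c--> {s1,s2,s3}  [seen]
∅ --a--> ∅  [seen]
∅ --b--> ∅  [seen]
∅ --c--> ∅  [seen]
{s1,s2,s3} --a--> {s0,s1}  [new]
{s1,s2,s3} --b--> {s0,s1,s3}  [new]
{s1,s2,s3} --c--> {s0,s1,s2,s3}  [new]
{s1,s3} --a--> {s0,s1}  [seen]
{s1,s3} --b--> {s0,s1,s3}  [seen]
{s1,s3} --c--> {s0,s1,s2,s3}  [seen]
{s0,s1} --a--> {s0,s1,s2,s3}  [seen]
{s0,s1} --b--> {s0,s1,s3}  [seen]
{s0,s1} --c--> {s0,s1,s2,s3}  [seen]
{s0,s1,s3} --a--> {s0,s1,s2,s3}  [seen]
{s0,s1,s3} --b--> {s0,s1,s3}  [seen]
{s0,s1,s3} --c--> {s0,s1,s2,s3}  [seen]
{s0,s1,s2,s3} --a--> {s0,s1,s2,s3}  [seen]
{s0,s1,s2,s3} --b--> {s0,s1,s3}  [seen]
{s0,s1,s2,s3} --c--> {s0,s1,s2,s3}  [seen]
Reachable DFA states: {s0}, {s0,s2,s3}, ∅, {s1,s2,s3}, {s1,s3}, {s0,s1}, {s0,s1,s3}, {s0,s1,s2,s3}.
Accepting DFA states (contain an NFA accepting state): {s0}, {s0,s2,s3}, {s1,s2,s3}, {s1,s3}, {s0,s1}, {s0,s1,s3}, {s0,s1,s2,s3}.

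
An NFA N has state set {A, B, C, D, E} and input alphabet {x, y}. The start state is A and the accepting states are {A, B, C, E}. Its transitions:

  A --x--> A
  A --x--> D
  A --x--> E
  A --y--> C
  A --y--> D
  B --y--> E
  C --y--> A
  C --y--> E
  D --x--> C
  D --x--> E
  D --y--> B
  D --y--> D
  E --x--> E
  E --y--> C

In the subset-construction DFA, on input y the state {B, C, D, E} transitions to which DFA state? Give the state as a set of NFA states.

{A, B, C, D, E}

δ(B,y) = {E}; δ(C,y) = {A, E}; δ(D,y) = {B, D}; δ(E,y) = {C}.
Union: {A, B, C, D, E}.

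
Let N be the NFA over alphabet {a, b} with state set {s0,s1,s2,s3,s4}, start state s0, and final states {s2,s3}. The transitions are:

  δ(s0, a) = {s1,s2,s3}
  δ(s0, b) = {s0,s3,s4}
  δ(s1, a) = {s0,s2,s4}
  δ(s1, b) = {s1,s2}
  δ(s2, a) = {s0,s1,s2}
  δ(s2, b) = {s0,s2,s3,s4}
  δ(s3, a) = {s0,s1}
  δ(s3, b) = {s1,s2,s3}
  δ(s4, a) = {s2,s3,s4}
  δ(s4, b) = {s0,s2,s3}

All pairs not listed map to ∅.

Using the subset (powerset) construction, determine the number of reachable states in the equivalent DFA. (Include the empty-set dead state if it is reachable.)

Start state of the DFA: {s0}.
{s0} --a--> {s1,s2,s3}  [new]
{s0} --b--> {s0,s3,s4}  [new]
{s1,s2,s3} --a--> {s0,s1,s2,s4}  [new]
{s1,s2,s3} --b--> {s0,s1,s2,s3,s4}  [new]
{s0,s3,s4} --a--> {s0,s1,s2,s3,s4}  [seen]
{s0,s3,s4} --b--> {s0,s1,s2,s3,s4}  [seen]
{s0,s1,s2,s4} --a--> {s0,s1,s2,s3,s4}  [seen]
{s0,s1,s2,s4} --b--> {s0,s1,s2,s3,s4}  [seen]
{s0,s1,s2,s3,s4} --a--> {s0,s1,s2,s3,s4}  [seen]
{s0,s1,s2,s3,s4} --b--> {s0,s1,s2,s3,s4}  [seen]
Reachable DFA states: {s0}, {s1,s2,s3}, {s0,s3,s4}, {s0,s1,s2,s4}, {s0,s1,s2,s3,s4}.

5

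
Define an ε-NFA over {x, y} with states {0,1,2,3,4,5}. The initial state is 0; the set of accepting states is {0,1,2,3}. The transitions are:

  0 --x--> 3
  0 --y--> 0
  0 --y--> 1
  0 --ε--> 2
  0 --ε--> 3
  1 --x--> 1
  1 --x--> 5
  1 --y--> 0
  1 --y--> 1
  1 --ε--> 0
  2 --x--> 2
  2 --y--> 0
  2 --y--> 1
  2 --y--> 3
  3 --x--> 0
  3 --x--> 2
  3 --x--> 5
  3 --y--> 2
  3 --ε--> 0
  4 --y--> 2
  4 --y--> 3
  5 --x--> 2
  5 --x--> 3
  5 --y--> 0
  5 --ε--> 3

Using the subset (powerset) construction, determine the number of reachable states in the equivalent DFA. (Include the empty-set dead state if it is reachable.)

Start state of the DFA: {0,2,3} (ε-closure of the NFA start).
{0,2,3} --x--> {0,2,3,5}  [new]
{0,2,3} --y--> {0,1,2,3}  [new]
{0,2,3,5} --x--> {0,2,3,5}  [seen]
{0,2,3,5} --y--> {0,1,2,3}  [seen]
{0,1,2,3} --x--> {0,1,2,3,5}  [new]
{0,1,2,3} --y--> {0,1,2,3}  [seen]
{0,1,2,3,5} --x--> {0,1,2,3,5}  [seen]
{0,1,2,3,5} --y--> {0,1,2,3}  [seen]
Reachable DFA states: {0,2,3}, {0,2,3,5}, {0,1,2,3}, {0,1,2,3,5}.

4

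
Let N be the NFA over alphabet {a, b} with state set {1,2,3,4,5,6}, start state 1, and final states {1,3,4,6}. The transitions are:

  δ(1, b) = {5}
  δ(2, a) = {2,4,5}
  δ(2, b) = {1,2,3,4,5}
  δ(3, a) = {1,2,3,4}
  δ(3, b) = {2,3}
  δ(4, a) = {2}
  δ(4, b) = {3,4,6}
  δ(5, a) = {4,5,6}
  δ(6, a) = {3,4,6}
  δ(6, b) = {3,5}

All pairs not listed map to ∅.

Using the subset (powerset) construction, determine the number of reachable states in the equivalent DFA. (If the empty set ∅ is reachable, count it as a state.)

Start state of the DFA: {1}.
{1} --a--> ∅  [new]
{1} --b--> {5}  [new]
∅ --a--> ∅  [seen]
∅ --b--> ∅  [seen]
{5} --a--> {4,5,6}  [new]
{5} --b--> ∅  [seen]
{4,5,6} --a--> {2,3,4,5,6}  [new]
{4,5,6} --b--> {3,4,5,6}  [new]
{2,3,4,5,6} --a--> {1,2,3,4,5,6}  [new]
{2,3,4,5,6} --b--> {1,2,3,4,5,6}  [seen]
{3,4,5,6} --a--> {1,2,3,4,5,6}  [seen]
{3,4,5,6} --b--> {2,3,4,5,6}  [seen]
{1,2,3,4,5,6} --a--> {1,2,3,4,5,6}  [seen]
{1,2,3,4,5,6} --b--> {1,2,3,4,5,6}  [seen]
Reachable DFA states: {1}, ∅, {5}, {4,5,6}, {2,3,4,5,6}, {3,4,5,6}, {1,2,3,4,5,6}.

7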